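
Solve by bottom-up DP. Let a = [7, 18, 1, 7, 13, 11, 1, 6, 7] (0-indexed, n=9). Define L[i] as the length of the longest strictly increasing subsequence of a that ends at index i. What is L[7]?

   i    0    1    2    3    4    5    6    7    8
a[i]    7   18    1    7   13   11    1    6    7
L[i]    1    2    1    2    3    3    1    2    3

2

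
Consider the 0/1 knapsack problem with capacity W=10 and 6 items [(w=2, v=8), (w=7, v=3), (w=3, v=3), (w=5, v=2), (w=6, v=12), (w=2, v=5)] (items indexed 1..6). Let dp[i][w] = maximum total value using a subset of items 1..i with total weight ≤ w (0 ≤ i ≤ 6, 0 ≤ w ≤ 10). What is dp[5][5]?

i\w   0   1   2   3   4   5   6   7   8   9  10
  0   0   0   0   0   0   0   0   0   0   0   0
  1   0   0   8   8   8   8   8   8   8   8   8
  2   0   0   8   8   8   8   8   8   8  11  11
  3   0   0   8   8   8  11  11  11  11  11  11
  4   0   0   8   8   8  11  11  11  11  11  13
  5   0   0   8   8   8  11  12  12  20  20  20
  6   0   0   8   8  13  13  13  16  20  20  25

11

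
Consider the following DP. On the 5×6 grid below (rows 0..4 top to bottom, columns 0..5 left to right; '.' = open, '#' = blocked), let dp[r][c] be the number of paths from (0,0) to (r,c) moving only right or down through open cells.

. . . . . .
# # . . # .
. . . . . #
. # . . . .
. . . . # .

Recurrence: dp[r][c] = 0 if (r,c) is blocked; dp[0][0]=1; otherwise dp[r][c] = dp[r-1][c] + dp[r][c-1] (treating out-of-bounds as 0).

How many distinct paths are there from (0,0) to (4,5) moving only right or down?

r\c   0   1   2   3   4   5
  0   1   1   1   1   1   1
  1   0   0   1   2   0   1
  2   0   0   1   3   3   0
  3   0   0   1   4   7   7
  4   0   0   1   5   0   7

7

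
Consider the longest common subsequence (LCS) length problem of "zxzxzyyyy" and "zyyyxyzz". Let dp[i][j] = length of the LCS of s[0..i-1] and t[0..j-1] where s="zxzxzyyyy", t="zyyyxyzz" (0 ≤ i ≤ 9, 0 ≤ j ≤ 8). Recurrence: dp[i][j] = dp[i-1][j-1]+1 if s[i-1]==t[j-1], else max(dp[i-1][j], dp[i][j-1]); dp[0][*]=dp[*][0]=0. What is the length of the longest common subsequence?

5

   ''  z  y  y  y  x  y  z  z
''  0  0  0  0  0  0  0  0  0
 z  0  1  1  1  1  1  1  1  1
 x  0  1  1  1  1  2  2  2  2
 z  0  1  1  1  1  2  2  3  3
 x  0  1  1  1  1  2  2  3  3
 z  0  1  1  1  1  2  2  3  4
 y  0  1  2  2  2  2  3  3  4
 y  0  1  2  3  3  3  3  3  4
 y  0  1  2  3  4  4  4  4  4
 y  0  1  2  3  4  4  5  5  5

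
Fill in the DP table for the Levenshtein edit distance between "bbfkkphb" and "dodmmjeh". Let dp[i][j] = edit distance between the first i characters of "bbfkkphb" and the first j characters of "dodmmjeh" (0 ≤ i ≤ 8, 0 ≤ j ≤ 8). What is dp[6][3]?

   ''  d  o  d  m  m  j  e  h
''  0  1  2  3  4  5  6  7  8
 b  1  1  2  3  4  5  6  7  8
 b  2  2  2  3  4  5  6  7  8
 f  3  3  3  3  4  5  6  7  8
 k  4  4  4  4  4  5  6  7  8
 k  5  5  5  5  5  5  6  7  8
 p  6  6  6  6  6  6  6  7  8
 h  7  7  7  7  7  7  7  7  7
 b  8  8  8  8  8  8  8  8  8

6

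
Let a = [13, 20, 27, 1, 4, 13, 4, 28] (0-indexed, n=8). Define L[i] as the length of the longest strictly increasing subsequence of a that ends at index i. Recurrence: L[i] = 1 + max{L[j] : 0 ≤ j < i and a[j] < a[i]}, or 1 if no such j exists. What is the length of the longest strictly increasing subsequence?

   i    0    1    2    3    4    5    6    7
a[i]   13   20   27    1    4   13    4   28
L[i]    1    2    3    1    2    3    2    4

4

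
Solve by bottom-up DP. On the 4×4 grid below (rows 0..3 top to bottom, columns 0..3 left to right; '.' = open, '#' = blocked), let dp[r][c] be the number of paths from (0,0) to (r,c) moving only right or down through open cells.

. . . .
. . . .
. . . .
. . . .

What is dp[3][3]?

20

r\c   0   1   2   3
  0   1   1   1   1
  1   1   2   3   4
  2   1   3   6  10
  3   1   4  10  20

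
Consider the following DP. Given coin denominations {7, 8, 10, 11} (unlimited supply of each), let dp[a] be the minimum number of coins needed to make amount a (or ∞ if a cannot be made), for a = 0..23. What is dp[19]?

 a  0  1  2  3  4  5  6  7  8  9 10 11 12 13 14 15 16 17 18 19 20 21 22 23
dp  0  -  -  -  -  -  -  1  1  -  1  1  -  -  2  2  2  2  2  2  2  2  2  3
(- denotes ∞ / unreachable)

2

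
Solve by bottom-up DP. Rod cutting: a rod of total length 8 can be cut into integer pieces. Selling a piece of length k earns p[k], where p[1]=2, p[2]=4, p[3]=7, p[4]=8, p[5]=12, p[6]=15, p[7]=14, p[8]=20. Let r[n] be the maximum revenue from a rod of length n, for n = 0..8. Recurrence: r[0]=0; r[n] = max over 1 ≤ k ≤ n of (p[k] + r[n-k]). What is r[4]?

9

   n    0    1    2    3    4    5    6    7    8
r[n]    0    2    4    7    9   12   15   17   20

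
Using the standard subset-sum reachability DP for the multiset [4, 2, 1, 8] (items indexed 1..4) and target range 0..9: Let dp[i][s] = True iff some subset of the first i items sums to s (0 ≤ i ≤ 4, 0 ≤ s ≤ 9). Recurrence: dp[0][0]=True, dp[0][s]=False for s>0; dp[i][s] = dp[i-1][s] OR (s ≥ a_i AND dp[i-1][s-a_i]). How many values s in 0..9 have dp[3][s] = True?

8

i\s   0   1   2   3   4   5   6   7   8   9
  0   T   F   F   F   F   F   F   F   F   F
  1   T   F   F   F   T   F   F   F   F   F
  2   T   F   T   F   T   F   T   F   F   F
  3   T   T   T   T   T   T   T   T   F   F
  4   T   T   T   T   T   T   T   T   T   T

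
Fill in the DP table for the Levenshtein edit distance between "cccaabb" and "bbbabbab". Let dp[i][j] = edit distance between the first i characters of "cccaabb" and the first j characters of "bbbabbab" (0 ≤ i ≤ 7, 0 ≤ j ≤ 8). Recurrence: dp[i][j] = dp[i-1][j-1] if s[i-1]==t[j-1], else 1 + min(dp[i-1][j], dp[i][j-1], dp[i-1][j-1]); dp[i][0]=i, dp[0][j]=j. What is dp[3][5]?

   ''  b  b  b  a  b  b  a  b
''  0  1  2  3  4  5  6  7  8
 c  1  1  2  3  4  5  6  7  8
 c  2  2  2  3  4  5  6  7  8
 c  3  3  3  3  4  5  6  7  8
 a  4  4  4  4  3  4  5  6  7
 a  5  5  5  5  4  4  5  5  6
 b  6  5  5  5  5  4  4  5  5
 b  7  6  5  5  6  5  4  5  5

5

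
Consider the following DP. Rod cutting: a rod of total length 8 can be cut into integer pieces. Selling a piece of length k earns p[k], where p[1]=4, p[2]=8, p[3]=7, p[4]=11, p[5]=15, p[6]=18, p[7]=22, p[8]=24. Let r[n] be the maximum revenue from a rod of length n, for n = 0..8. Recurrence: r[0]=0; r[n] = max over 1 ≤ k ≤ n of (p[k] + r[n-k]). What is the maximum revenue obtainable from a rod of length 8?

32

   n    0    1    2    3    4    5    6    7    8
r[n]    0    4    8   12   16   20   24   28   32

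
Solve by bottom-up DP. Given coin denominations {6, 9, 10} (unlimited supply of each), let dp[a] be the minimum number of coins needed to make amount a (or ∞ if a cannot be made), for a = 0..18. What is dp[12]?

 a  0  1  2  3  4  5  6  7  8  9 10 11 12 13 14 15 16 17 18
dp  0  -  -  -  -  -  1  -  -  1  1  -  2  -  -  2  2  -  2
(- denotes ∞ / unreachable)

2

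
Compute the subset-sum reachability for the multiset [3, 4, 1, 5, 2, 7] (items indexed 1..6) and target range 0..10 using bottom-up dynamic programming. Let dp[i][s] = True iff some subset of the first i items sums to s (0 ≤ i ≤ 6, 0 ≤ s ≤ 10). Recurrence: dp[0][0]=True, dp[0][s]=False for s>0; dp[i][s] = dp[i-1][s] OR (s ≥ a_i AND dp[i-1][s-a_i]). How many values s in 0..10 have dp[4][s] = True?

i\s   0   1   2   3   4   5   6   7   8   9  10
  0   T   F   F   F   F   F   F   F   F   F   F
  1   T   F   F   T   F   F   F   F   F   F   F
  2   T   F   F   T   T   F   F   T   F   F   F
  3   T   T   F   T   T   T   F   T   T   F   F
  4   T   T   F   T   T   T   T   T   T   T   T
  5   T   T   T   T   T   T   T   T   T   T   T
  6   T   T   T   T   T   T   T   T   T   T   T

10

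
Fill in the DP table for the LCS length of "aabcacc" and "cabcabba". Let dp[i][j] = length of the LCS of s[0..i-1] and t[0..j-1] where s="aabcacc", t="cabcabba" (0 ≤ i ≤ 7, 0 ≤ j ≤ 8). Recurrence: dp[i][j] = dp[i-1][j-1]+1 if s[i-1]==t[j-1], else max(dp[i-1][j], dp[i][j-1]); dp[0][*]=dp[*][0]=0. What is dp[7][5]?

   ''  c  a  b  c  a  b  b  a
''  0  0  0  0  0  0  0  0  0
 a  0  0  1  1  1  1  1  1  1
 a  0  0  1  1  1  2  2  2  2
 b  0  0  1  2  2  2  3  3  3
 c  0  1  1  2  3  3  3  3  3
 a  0  1  2  2  3  4  4  4  4
 c  0  1  2  2  3  4  4  4  4
 c  0  1  2  2  3  4  4  4  4

4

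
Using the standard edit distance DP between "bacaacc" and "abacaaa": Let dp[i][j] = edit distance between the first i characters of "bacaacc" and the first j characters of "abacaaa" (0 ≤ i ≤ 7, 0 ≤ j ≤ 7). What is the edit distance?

3

   ''  a  b  a  c  a  a  a
''  0  1  2  3  4  5  6  7
 b  1  1  1  2  3  4  5  6
 a  2  1  2  1  2  3  4  5
 c  3  2  2  2  1  2  3  4
 a  4  3  3  2  2  1  2  3
 a  5  4  4  3  3  2  1  2
 c  6  5  5  4  3  3  2  2
 c  7  6  6  5  4  4  3  3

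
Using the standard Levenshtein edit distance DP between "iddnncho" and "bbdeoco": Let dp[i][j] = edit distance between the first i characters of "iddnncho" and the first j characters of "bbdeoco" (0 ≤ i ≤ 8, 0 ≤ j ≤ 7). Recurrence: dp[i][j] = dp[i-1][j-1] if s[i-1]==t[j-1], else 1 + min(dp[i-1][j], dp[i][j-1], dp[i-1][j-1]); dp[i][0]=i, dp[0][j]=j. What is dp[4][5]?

   ''  b  b  d  e  o  c  o
''  0  1  2  3  4  5  6  7
 i  1  1  2  3  4  5  6  7
 d  2  2  2  2  3  4  5  6
 d  3  3  3  2  3  4  5  6
 n  4  4  4  3  3  4  5  6
 n  5  5  5  4  4  4  5  6
 c  6  6  6  5  5  5  4  5
 h  7  7  7  6  6  6  5  5
 o  8  8  8  7  7  6  6  5

4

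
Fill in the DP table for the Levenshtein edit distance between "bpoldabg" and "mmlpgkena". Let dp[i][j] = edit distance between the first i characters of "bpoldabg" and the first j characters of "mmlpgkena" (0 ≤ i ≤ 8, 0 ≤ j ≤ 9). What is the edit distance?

   ''  m  m  l  p  g  k  e  n  a
''  0  1  2  3  4  5  6  7  8  9
 b  1  1  2  3  4  5  6  7  8  9
 p  2  2  2  3  3  4  5  6  7  8
 o  3  3  3  3  4  4  5  6  7  8
 l  4  4  4  3  4  5  5  6  7  8
 d  5  5  5  4  4  5  6  6  7  8
 a  6  6  6  5  5  5  6  7  7  7
 b  7  7  7  6  6  6  6  7  8  8
 g  8  8  8  7  7  6  7  7  8  9

9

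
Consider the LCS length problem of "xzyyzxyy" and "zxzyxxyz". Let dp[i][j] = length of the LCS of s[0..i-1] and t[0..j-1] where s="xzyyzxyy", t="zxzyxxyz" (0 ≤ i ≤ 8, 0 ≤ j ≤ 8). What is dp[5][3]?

2

   ''  z  x  z  y  x  x  y  z
''  0  0  0  0  0  0  0  0  0
 x  0  0  1  1  1  1  1  1  1
 z  0  1  1  2  2  2  2  2  2
 y  0  1  1  2  3  3  3  3  3
 y  0  1  1  2  3  3  3  4  4
 z  0  1  1  2  3  3  3  4  5
 x  0  1  2  2  3  4  4  4  5
 y  0  1  2  2  3  4  4  5  5
 y  0  1  2  2  3  4  4  5  5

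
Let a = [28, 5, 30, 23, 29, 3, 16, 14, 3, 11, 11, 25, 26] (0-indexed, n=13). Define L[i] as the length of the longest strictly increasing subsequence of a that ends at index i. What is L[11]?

   i    0    1    2    3    4    5    6    7    8    9   10   11   12
a[i]   28    5   30   23   29    3   16   14    3   11   11   25   26
L[i]    1    1    2    2    3    1    2    2    1    2    2    3    4

3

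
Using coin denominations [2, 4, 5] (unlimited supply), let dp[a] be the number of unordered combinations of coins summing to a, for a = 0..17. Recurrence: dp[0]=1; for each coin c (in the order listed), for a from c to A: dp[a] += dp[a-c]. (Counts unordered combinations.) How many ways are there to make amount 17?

5

after  coin     0     1     2     3     4     5     6     7     8     9    10    11    12    13    14    15    16    17
          2     1     0     1     0     1     0     1     0     1     0     1     0     1     0     1     0     1     0
          4     1     0     1     0     2     0     2     0     3     0     3     0     4     0     4     0     5     0
          5     1     0     1     0     2     1     2     1     3     2     4     2     5     3     6     4     7     5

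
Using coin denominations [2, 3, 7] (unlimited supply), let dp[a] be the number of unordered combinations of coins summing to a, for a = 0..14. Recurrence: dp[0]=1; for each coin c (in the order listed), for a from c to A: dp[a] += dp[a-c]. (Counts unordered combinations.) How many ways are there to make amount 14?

after  coin     0     1     2     3     4     5     6     7     8     9    10    11    12    13    14
          2     1     0     1     0     1     0     1     0     1     0     1     0     1     0     1
          3     1     0     1     1     1     1     2     1     2     2     2     2     3     2     3
          7     1     0     1     1     1     1     2     2     2     3     3     3     4     4     5

5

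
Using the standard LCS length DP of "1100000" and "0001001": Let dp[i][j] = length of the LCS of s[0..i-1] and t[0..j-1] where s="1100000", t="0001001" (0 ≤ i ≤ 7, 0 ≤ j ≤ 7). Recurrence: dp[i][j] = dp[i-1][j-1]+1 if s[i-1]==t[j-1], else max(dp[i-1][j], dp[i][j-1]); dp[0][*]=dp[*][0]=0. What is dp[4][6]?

   ''  0  0  0  1  0  0  1
''  0  0  0  0  0  0  0  0
 1  0  0  0  0  1  1  1  1
 1  0  0  0  0  1  1  1  2
 0  0  1  1  1  1  2  2  2
 0  0  1  2  2  2  2  3  3
 0  0  1  2  3  3  3  3  3
 0  0  1  2  3  3  4  4  4
 0  0  1  2  3  3  4  5  5

3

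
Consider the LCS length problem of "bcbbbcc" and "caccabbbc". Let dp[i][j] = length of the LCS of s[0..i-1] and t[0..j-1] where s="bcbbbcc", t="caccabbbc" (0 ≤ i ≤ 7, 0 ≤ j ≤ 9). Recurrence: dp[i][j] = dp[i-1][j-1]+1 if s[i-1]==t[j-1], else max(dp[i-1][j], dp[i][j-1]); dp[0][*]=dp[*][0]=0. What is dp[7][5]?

   ''  c  a  c  c  a  b  b  b  c
''  0  0  0  0  0  0  0  0  0  0
 b  0  0  0  0  0  0  1  1  1  1
 c  0  1  1  1  1  1  1  1  1  2
 b  0  1  1  1  1  1  2  2  2  2
 b  0  1  1  1  1  1  2  3  3  3
 b  0  1  1  1  1  1  2  3  4  4
 c  0  1  1  2  2  2  2  3  4  5
 c  0  1  1  2  3  3  3  3  4  5

3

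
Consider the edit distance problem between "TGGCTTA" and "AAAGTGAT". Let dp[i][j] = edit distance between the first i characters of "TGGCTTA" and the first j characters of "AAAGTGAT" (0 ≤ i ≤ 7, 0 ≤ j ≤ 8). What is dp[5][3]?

   ''  A  A  A  G  T  G  A  T
''  0  1  2  3  4  5  6  7  8
 T  1  1  2  3  4  4  5  6  7
 G  2  2  2  3  3  4  4  5  6
 G  3  3  3  3  3  4  4  5  6
 C  4  4  4  4  4  4  5  5  6
 T  5  5  5  5  5  4  5  6  5
 T  6  6  6  6  6  5  5  6  6
 A  7  6  6  6  7  6  6  5  6

5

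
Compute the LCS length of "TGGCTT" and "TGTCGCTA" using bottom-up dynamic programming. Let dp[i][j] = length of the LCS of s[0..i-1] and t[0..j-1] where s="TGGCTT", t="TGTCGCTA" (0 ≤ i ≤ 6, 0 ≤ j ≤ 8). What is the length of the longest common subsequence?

5

   ''  T  G  T  C  G  C  T  A
''  0  0  0  0  0  0  0  0  0
 T  0  1  1  1  1  1  1  1  1
 G  0  1  2  2  2  2  2  2  2
 G  0  1  2  2  2  3  3  3  3
 C  0  1  2  2  3  3  4  4  4
 T  0  1  2  3  3  3  4  5  5
 T  0  1  2  3  3  3  4  5  5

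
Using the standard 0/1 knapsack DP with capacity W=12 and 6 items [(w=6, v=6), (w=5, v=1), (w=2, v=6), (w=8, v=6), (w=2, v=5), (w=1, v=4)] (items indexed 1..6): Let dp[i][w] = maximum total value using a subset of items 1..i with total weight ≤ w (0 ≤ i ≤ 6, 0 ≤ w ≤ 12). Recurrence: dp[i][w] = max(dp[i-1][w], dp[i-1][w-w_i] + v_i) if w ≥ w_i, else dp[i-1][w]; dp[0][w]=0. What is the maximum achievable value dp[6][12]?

21

i\w   0   1   2   3   4   5   6   7   8   9  10  11  12
  0   0   0   0   0   0   0   0   0   0   0   0   0   0
  1   0   0   0   0   0   0   6   6   6   6   6   6   6
  2   0   0   0   0   0   1   6   6   6   6   6   7   7
  3   0   0   6   6   6   6   6   7  12  12  12  12  12
  4   0   0   6   6   6   6   6   7  12  12  12  12  12
  5   0   0   6   6  11  11  11  11  12  12  17  17  17
  6   0   4   6  10  11  15  15  15  15  16  17  21  21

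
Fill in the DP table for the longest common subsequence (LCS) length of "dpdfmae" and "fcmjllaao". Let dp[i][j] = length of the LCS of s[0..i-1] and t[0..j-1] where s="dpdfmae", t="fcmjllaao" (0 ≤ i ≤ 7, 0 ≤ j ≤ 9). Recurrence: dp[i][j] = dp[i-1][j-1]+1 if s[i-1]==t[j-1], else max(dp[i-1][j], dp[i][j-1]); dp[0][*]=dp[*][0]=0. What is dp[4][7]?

   ''  f  c  m  j  l  l  a  a  o
''  0  0  0  0  0  0  0  0  0  0
 d  0  0  0  0  0  0  0  0  0  0
 p  0  0  0  0  0  0  0  0  0  0
 d  0  0  0  0  0  0  0  0  0  0
 f  0  1  1  1  1  1  1  1  1  1
 m  0  1  1  2  2  2  2  2  2  2
 a  0  1  1  2  2  2  2  3  3  3
 e  0  1  1  2  2  2  2  3  3  3

1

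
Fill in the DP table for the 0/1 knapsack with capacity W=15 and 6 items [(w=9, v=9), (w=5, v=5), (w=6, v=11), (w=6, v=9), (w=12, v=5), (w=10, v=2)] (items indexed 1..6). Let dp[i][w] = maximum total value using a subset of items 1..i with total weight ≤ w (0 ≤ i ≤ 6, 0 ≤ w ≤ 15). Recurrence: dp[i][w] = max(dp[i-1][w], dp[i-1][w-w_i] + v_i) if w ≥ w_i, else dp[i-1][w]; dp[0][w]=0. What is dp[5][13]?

20

i\w   0   1   2   3   4   5   6   7   8   9  10  11  12  13  14  15
  0   0   0   0   0   0   0   0   0   0   0   0   0   0   0   0   0
  1   0   0   0   0   0   0   0   0   0   9   9   9   9   9   9   9
  2   0   0   0   0   0   5   5   5   5   9   9   9   9   9  14  14
  3   0   0   0   0   0   5  11  11  11  11  11  16  16  16  16  20
  4   0   0   0   0   0   5  11  11  11  11  11  16  20  20  20  20
  5   0   0   0   0   0   5  11  11  11  11  11  16  20  20  20  20
  6   0   0   0   0   0   5  11  11  11  11  11  16  20  20  20  20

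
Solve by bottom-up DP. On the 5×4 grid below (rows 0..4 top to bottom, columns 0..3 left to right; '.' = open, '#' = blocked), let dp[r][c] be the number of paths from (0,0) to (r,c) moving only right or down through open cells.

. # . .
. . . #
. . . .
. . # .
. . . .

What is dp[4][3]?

r\c   0   1   2   3
  0   1   0   0   0
  1   1   1   1   0
  2   1   2   3   3
  3   1   3   0   3
  4   1   4   4   7

7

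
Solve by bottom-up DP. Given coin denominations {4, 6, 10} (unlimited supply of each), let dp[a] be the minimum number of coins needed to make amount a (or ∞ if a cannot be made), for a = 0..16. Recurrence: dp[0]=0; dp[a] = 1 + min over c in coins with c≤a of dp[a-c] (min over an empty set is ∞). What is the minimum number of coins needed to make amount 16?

2

 a  0  1  2  3  4  5  6  7  8  9 10 11 12 13 14 15 16
dp  0  -  -  -  1  -  1  -  2  -  1  -  2  -  2  -  2
(- denotes ∞ / unreachable)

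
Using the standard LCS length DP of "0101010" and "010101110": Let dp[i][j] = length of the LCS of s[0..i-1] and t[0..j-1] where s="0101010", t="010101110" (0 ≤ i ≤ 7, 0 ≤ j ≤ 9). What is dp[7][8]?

   ''  0  1  0  1  0  1  1  1  0
''  0  0  0  0  0  0  0  0  0  0
 0  0  1  1  1  1  1  1  1  1  1
 1  0  1  2  2  2  2  2  2  2  2
 0  0  1  2  3  3  3  3  3  3  3
 1  0  1  2  3  4  4  4  4  4  4
 0  0  1  2  3  4  5  5  5  5  5
 1  0  1  2  3  4  5  6  6  6  6
 0  0  1  2  3  4  5  6  6  6  7

6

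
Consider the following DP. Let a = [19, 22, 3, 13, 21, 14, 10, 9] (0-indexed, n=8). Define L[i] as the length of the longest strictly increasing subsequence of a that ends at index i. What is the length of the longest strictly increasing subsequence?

3

   i    0    1    2    3    4    5    6    7
a[i]   19   22    3   13   21   14   10    9
L[i]    1    2    1    2    3    3    2    2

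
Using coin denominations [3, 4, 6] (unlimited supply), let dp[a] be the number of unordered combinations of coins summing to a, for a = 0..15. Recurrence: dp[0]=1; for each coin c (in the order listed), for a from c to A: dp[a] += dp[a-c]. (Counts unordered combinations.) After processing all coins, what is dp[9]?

2

after  coin     0     1     2     3     4     5     6     7     8     9    10    11    12    13    14    15
          3     1     0     0     1     0     0     1     0     0     1     0     0     1     0     0     1
          4     1     0     0     1     1     0     1     1     1     1     1     1     2     1     1     2
          6     1     0     0     1     1     0     2     1     1     2     2     1     4     2     2     4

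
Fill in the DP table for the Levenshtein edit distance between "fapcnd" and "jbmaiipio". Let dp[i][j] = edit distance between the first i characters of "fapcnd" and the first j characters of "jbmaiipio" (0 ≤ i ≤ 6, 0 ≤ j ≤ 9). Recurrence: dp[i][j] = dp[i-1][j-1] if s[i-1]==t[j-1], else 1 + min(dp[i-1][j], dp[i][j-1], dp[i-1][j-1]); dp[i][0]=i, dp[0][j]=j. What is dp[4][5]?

   ''  j  b  m  a  i  i  p  i  o
''  0  1  2  3  4  5  6  7  8  9
 f  1  1  2  3  4  5  6  7  8  9
 a  2  2  2  3  3  4  5  6  7  8
 p  3  3  3  3  4  4  5  5  6  7
 c  4  4  4  4  4  5  5  6  6  7
 n  5  5  5  5  5  5  6  6  7  7
 d  6  6  6  6  6  6  6  7  7  8

5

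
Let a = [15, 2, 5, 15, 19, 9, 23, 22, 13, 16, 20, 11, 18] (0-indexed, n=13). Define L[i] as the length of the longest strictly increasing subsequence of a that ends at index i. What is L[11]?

   i    0    1    2    3    4    5    6    7    8    9   10   11   12
a[i]   15    2    5   15   19    9   23   22   13   16   20   11   18
L[i]    1    1    2    3    4    3    5    5    4    5    6    4    6

4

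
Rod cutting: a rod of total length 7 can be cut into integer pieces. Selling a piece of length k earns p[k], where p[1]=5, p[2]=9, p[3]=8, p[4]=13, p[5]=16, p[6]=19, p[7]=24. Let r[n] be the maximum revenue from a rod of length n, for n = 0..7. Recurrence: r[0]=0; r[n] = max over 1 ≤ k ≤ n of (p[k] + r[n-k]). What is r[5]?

   n    0    1    2    3    4    5    6    7
r[n]    0    5   10   15   20   25   30   35

25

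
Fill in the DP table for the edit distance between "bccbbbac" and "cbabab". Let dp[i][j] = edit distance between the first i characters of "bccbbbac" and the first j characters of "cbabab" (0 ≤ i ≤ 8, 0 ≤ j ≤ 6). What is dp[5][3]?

3

   ''  c  b  a  b  a  b
''  0  1  2  3  4  5  6
 b  1  1  1  2  3  4  5
 c  2  1  2  2  3  4  5
 c  3  2  2  3  3  4  5
 b  4  3  2  3  3  4  4
 b  5  4  3  3  3  4  4
 b  6  5  4  4  3  4  4
 a  7  6  5  4  4  3  4
 c  8  7  6  5  5  4  4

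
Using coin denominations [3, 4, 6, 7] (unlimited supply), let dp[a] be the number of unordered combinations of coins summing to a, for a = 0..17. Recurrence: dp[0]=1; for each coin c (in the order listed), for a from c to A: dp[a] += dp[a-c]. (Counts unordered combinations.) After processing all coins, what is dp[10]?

after  coin     0     1     2     3     4     5     6     7     8     9    10    11    12    13    14    15    16    17
          3     1     0     0     1     0     0     1     0     0     1     0     0     1     0     0     1     0     0
          4     1     0     0     1     1     0     1     1     1     1     1     1     2     1     1     2     2     1
          6     1     0     0     1     1     0     2     1     1     2     2     1     4     2     2     4     4     2
          7     1     0     0     1     1     0     2     2     1     2     3     2     4     4     4     5     6     5

3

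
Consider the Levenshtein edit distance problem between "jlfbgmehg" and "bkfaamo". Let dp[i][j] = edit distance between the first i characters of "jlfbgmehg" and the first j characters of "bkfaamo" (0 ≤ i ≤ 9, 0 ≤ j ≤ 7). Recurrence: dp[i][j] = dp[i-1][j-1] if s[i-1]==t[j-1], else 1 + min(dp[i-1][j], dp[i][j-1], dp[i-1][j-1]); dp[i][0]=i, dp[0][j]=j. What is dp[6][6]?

   ''  b  k  f  a  a  m  o
''  0  1  2  3  4  5  6  7
 j  1  1  2  3  4  5  6  7
 l  2  2  2  3  4  5  6  7
 f  3  3  3  2  3  4  5  6
 b  4  3  4  3  3  4  5  6
 g  5  4  4  4  4  4  5  6
 m  6  5  5  5  5  5  4  5
 e  7  6  6  6  6  6  5  5
 h  8  7  7  7  7  7  6  6
 g  9  8  8  8  8  8  7  7

4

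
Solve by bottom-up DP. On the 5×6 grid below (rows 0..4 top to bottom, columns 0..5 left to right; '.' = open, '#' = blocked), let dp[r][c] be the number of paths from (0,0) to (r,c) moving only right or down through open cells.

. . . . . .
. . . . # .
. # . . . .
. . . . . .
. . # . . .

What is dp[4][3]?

11

r\c   0   1   2   3   4   5
  0   1   1   1   1   1   1
  1   1   2   3   4   0   1
  2   1   0   3   7   7   8
  3   1   1   4  11  18  26
  4   1   2   0  11  29  55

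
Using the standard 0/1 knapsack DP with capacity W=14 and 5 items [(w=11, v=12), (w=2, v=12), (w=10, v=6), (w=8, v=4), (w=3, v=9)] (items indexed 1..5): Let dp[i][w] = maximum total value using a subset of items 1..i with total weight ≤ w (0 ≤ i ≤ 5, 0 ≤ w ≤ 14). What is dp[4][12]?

i\w   0   1   2   3   4   5   6   7   8   9  10  11  12  13  14
  0   0   0   0   0   0   0   0   0   0   0   0   0   0   0   0
  1   0   0   0   0   0   0   0   0   0   0   0  12  12  12  12
  2   0   0  12  12  12  12  12  12  12  12  12  12  12  24  24
  3   0   0  12  12  12  12  12  12  12  12  12  12  18  24  24
  4   0   0  12  12  12  12  12  12  12  12  16  16  18  24  24
  5   0   0  12  12  12  21  21  21  21  21  21  21  21  25  25

18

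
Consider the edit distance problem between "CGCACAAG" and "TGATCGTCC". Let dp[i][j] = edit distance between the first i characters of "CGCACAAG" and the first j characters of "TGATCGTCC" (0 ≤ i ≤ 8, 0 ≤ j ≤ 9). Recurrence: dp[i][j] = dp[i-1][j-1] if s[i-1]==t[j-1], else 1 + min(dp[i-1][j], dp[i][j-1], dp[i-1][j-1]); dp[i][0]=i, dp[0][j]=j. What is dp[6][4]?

   ''  T  G  A  T  C  G  T  C  C
''  0  1  2  3  4  5  6  7  8  9
 C  1  1  2  3  4  4  5  6  7  8
 G  2  2  1  2  3  4  4  5  6  7
 C  3  3  2  2  3  3  4  5  5  6
 A  4  4  3  2  3  4  4  5  6  6
 C  5  5  4  3  3  3  4  5  5  6
 A  6  6  5  4  4  4  4  5  6  6
 A  7  7  6  5  5  5  5  5  6  7
 G  8  8  7  6  6  6  5  6  6  7

4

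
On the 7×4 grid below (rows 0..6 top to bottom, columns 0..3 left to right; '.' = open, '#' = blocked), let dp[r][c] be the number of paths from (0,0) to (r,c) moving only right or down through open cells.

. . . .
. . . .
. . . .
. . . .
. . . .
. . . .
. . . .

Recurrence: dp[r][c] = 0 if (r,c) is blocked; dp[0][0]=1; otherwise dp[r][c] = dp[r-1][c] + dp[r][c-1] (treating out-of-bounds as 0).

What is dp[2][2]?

r\c   0   1   2   3
  0   1   1   1   1
  1   1   2   3   4
  2   1   3   6  10
  3   1   4  10  20
  4   1   5  15  35
  5   1   6  21  56
  6   1   7  28  84

6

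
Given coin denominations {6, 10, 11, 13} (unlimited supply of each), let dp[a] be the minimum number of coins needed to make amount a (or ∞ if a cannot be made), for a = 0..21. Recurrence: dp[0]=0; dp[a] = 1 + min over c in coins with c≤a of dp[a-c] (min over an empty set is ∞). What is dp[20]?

2

 a  0  1  2  3  4  5  6  7  8  9 10 11 12 13 14 15 16 17 18 19 20 21
dp  0  -  -  -  -  -  1  -  -  -  1  1  2  1  -  -  2  2  3  2  2  2
(- denotes ∞ / unreachable)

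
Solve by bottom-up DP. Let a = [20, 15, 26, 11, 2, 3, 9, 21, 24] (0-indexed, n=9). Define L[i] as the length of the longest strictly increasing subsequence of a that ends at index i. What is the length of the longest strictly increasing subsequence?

5

   i    0    1    2    3    4    5    6    7    8
a[i]   20   15   26   11    2    3    9   21   24
L[i]    1    1    2    1    1    2    3    4    5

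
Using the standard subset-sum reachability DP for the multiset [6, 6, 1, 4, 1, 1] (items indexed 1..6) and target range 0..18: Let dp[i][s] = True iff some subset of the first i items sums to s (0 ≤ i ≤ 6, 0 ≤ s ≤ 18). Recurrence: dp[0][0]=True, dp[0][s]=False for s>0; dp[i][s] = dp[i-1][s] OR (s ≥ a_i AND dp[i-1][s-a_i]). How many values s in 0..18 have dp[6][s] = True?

19

i\s   0   1   2   3   4   5   6   7   8   9  10  11  12  13  14  15  16  17  18
  0   T   F   F   F   F   F   F   F   F   F   F   F   F   F   F   F   F   F   F
  1   T   F   F   F   F   F   T   F   F   F   F   F   F   F   F   F   F   F   F
  2   T   F   F   F   F   F   T   F   F   F   F   F   T   F   F   F   F   F   F
  3   T   T   F   F   F   F   T   T   F   F   F   F   T   T   F   F   F   F   F
  4   T   T   F   F   T   T   T   T   F   F   T   T   T   T   F   F   T   T   F
  5   T   T   T   F   T   T   T   T   T   F   T   T   T   T   T   F   T   T   T
  6   T   T   T   T   T   T   T   T   T   T   T   T   T   T   T   T   T   T   T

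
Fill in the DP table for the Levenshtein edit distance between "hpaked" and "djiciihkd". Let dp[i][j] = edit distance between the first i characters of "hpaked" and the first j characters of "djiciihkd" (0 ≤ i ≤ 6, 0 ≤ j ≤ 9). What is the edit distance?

   ''  d  j  i  c  i  i  h  k  d
''  0  1  2  3  4  5  6  7  8  9
 h  1  1  2  3  4  5  6  6  7  8
 p  2  2  2  3  4  5  6  7  7  8
 a  3  3  3  3  4  5  6  7  8  8
 k  4  4  4  4  4  5  6  7  7  8
 e  5  5  5  5  5  5  6  7  8  8
 d  6  5  6  6  6  6  6  7  8  8

8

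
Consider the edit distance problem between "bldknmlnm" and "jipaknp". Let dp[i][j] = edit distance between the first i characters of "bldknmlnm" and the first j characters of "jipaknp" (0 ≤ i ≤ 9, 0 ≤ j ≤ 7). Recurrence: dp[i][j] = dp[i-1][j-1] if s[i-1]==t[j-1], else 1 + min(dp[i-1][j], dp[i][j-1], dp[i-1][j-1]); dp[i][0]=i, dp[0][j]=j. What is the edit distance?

   ''  j  i  p  a  k  n  p
''  0  1  2  3  4  5  6  7
 b  1  1  2  3  4  5  6  7
 l  2  2  2  3  4  5  6  7
 d  3  3  3  3  4  5  6  7
 k  4  4  4  4  4  4  5  6
 n  5  5  5  5  5  5  4  5
 m  6  6  6  6  6  6  5  5
 l  7  7  7  7  7  7  6  6
 n  8  8  8  8  8  8  7  7
 m  9  9  9  9  9  9  8  8

8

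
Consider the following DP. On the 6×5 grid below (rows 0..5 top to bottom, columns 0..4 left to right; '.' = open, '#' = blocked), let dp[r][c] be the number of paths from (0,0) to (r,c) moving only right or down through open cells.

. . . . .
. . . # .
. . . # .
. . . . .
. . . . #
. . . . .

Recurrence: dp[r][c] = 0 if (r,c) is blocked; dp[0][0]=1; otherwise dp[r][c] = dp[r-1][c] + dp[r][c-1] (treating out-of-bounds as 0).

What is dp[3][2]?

10

r\c   0   1   2   3   4
  0   1   1   1   1   1
  1   1   2   3   0   1
  2   1   3   6   0   1
  3   1   4  10  10  11
  4   1   5  15  25   0
  5   1   6  21  46  46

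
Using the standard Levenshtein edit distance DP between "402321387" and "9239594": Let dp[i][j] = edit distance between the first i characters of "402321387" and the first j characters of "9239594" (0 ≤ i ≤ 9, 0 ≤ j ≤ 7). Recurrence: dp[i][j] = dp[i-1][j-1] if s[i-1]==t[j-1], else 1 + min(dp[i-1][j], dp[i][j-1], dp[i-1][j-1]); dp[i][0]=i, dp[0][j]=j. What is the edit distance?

   ''  9  2  3  9  5  9  4
''  0  1  2  3  4  5  6  7
 4  1  1  2  3  4  5  6  6
 0  2  2  2  3  4  5  6  7
 2  3  3  2  3  4  5  6  7
 3  4  4  3  2  3  4  5  6
 2  5  5  4  3  3  4  5  6
 1  6  6  5  4  4  4  5  6
 3  7  7  6  5  5  5  5  6
 8  8  8  7  6  6  6  6  6
 7  9  9  8  7  7  7  7  7

7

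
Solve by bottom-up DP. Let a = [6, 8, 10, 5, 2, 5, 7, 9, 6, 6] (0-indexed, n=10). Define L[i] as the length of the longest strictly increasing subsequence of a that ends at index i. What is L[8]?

3

   i    0    1    2    3    4    5    6    7    8    9
a[i]    6    8   10    5    2    5    7    9    6    6
L[i]    1    2    3    1    1    2    3    4    3    3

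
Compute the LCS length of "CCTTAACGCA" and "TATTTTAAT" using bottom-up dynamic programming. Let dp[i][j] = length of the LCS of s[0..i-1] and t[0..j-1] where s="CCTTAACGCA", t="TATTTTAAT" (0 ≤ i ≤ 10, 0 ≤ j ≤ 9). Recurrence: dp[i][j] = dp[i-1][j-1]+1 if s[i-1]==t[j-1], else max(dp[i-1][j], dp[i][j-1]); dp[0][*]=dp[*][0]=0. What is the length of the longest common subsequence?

   ''  T  A  T  T  T  T  A  A  T
''  0  0  0  0  0  0  0  0  0  0
 C  0  0  0  0  0  0  0  0  0  0
 C  0  0  0  0  0  0  0  0  0  0
 T  0  1  1  1  1  1  1  1  1  1
 T  0  1  1  2  2  2  2  2  2  2
 A  0  1  2  2  2  2  2  3  3  3
 A  0  1  2  2  2  2  2  3  4  4
 C  0  1  2  2  2  2  2  3  4  4
 G  0  1  2  2  2  2  2  3  4  4
 C  0  1  2  2  2  2  2  3  4  4
 A  0  1  2  2  2  2  2  3  4  4

4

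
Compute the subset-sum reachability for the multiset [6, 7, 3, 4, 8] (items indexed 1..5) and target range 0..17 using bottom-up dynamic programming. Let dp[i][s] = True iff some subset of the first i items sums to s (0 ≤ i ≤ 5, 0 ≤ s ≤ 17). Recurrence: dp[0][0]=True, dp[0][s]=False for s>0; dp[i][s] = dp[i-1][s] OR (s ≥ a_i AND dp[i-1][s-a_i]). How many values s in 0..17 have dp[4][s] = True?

12

i\s   0   1   2   3   4   5   6   7   8   9  10  11  12  13  14  15  16  17
  0   T   F   F   F   F   F   F   F   F   F   F   F   F   F   F   F   F   F
  1   T   F   F   F   F   F   T   F   F   F   F   F   F   F   F   F   F   F
  2   T   F   F   F   F   F   T   T   F   F   F   F   F   T   F   F   F   F
  3   T   F   F   T   F   F   T   T   F   T   T   F   F   T   F   F   T   F
  4   T   F   F   T   T   F   T   T   F   T   T   T   F   T   T   F   T   T
  5   T   F   F   T   T   F   T   T   T   T   T   T   T   T   T   T   T   T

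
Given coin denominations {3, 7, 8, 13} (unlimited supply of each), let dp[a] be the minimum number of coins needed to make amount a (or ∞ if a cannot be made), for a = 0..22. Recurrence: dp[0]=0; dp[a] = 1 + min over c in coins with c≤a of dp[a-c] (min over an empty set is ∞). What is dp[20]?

2

 a  0  1  2  3  4  5  6  7  8  9 10 11 12 13 14 15 16 17 18 19 20 21 22
dp  0  -  -  1  -  -  2  1  1  3  2  2  4  1  2  2  2  3  3  3  2  2  3
(- denotes ∞ / unreachable)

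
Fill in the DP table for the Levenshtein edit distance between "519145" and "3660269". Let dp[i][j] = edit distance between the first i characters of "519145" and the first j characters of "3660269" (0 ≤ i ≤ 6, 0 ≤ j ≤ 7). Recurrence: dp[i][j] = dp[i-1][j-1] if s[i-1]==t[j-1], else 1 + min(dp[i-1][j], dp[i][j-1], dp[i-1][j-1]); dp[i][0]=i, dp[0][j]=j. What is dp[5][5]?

5

   ''  3  6  6  0  2  6  9
''  0  1  2  3  4  5  6  7
 5  1  1  2  3  4  5  6  7
 1  2  2  2  3  4  5  6  7
 9  3  3  3  3  4  5  6  6
 1  4  4  4  4  4  5  6  7
 4  5  5  5  5  5  5  6  7
 5  6  6  6  6  6  6  6  7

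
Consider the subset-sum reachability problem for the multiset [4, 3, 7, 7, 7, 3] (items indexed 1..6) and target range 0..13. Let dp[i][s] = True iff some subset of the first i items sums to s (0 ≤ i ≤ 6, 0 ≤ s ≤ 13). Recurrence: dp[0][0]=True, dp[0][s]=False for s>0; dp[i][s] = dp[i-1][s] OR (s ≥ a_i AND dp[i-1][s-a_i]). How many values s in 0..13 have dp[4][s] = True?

6

i\s   0   1   2   3   4   5   6   7   8   9  10  11  12  13
  0   T   F   F   F   F   F   F   F   F   F   F   F   F   F
  1   T   F   F   F   T   F   F   F   F   F   F   F   F   F
  2   T   F   F   T   T   F   F   T   F   F   F   F   F   F
  3   T   F   F   T   T   F   F   T   F   F   T   T   F   F
  4   T   F   F   T   T   F   F   T   F   F   T   T   F   F
  5   T   F   F   T   T   F   F   T   F   F   T   T   F   F
  6   T   F   F   T   T   F   T   T   F   F   T   T   F   T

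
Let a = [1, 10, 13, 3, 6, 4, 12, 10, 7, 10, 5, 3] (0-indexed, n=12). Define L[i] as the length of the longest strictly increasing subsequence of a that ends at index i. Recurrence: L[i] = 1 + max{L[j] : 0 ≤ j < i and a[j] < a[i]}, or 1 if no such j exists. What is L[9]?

5

   i    0    1    2    3    4    5    6    7    8    9   10   11
a[i]    1   10   13    3    6    4   12   10    7   10    5    3
L[i]    1    2    3    2    3    3    4    4    4    5    4    2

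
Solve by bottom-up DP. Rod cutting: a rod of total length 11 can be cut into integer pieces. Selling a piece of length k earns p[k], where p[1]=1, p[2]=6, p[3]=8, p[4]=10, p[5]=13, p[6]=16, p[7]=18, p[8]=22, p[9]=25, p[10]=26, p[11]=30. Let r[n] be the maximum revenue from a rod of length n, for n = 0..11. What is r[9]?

26

   n    0    1    2    3    4    5    6    7    8    9   10   11
r[n]    0    1    6    8   12   14   18   20   24   26   30   32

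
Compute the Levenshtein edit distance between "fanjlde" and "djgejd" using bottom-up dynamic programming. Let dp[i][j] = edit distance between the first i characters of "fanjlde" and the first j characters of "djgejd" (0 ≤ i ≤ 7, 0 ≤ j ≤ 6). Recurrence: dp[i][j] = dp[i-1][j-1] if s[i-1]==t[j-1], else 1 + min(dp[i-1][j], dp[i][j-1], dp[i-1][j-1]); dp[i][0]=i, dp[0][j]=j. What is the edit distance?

   ''  d  j  g  e  j  d
''  0  1  2  3  4  5  6
 f  1  1  2  3  4  5  6
 a  2  2  2  3  4  5  6
 n  3  3  3  3  4  5  6
 j  4  4  3  4  4  4  5
 l  5  5  4  4  5  5  5
 d  6  5  5  5  5  6  5
 e  7  6  6  6  5  6  6

6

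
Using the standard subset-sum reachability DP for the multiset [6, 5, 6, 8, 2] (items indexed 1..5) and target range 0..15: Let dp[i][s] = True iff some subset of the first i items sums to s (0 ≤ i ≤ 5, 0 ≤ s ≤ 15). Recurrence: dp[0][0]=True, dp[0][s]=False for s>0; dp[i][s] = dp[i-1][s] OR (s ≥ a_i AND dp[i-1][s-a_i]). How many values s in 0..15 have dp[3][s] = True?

i\s   0   1   2   3   4   5   6   7   8   9  10  11  12  13  14  15
  0   T   F   F   F   F   F   F   F   F   F   F   F   F   F   F   F
  1   T   F   F   F   F   F   T   F   F   F   F   F   F   F   F   F
  2   T   F   F   F   F   T   T   F   F   F   F   T   F   F   F   F
  3   T   F   F   F   F   T   T   F   F   F   F   T   T   F   F   F
  4   T   F   F   F   F   T   T   F   T   F   F   T   T   T   T   F
  5   T   F   T   F   F   T   T   T   T   F   T   T   T   T   T   T

5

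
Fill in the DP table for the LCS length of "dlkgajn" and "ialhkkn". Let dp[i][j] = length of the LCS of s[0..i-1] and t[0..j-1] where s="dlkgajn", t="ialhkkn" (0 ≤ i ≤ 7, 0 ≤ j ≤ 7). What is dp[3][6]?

   ''  i  a  l  h  k  k  n
''  0  0  0  0  0  0  0  0
 d  0  0  0  0  0  0  0  0
 l  0  0  0  1  1  1  1  1
 k  0  0  0  1  1  2  2  2
 g  0  0  0  1  1  2  2  2
 a  0  0  1  1  1  2  2  2
 j  0  0  1  1  1  2  2  2
 n  0  0  1  1  1  2  2  3

2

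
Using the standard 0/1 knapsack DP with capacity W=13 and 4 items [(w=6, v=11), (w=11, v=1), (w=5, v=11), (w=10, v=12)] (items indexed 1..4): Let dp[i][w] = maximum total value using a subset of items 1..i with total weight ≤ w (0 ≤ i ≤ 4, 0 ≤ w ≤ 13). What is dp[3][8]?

11

i\w   0   1   2   3   4   5   6   7   8   9  10  11  12  13
  0   0   0   0   0   0   0   0   0   0   0   0   0   0   0
  1   0   0   0   0   0   0  11  11  11  11  11  11  11  11
  2   0   0   0   0   0   0  11  11  11  11  11  11  11  11
  3   0   0   0   0   0  11  11  11  11  11  11  22  22  22
  4   0   0   0   0   0  11  11  11  11  11  12  22  22  22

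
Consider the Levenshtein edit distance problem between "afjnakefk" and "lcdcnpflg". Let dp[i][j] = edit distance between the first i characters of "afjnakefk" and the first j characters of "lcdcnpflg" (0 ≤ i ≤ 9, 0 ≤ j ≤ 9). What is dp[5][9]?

8

   ''  l  c  d  c  n  p  f  l  g
''  0  1  2  3  4  5  6  7  8  9
 a  1  1  2  3  4  5  6  7  8  9
 f  2  2  2  3  4  5  6  6  7  8
 j  3  3  3  3  4  5  6  7  7  8
 n  4  4  4  4  4  4  5  6  7  8
 a  5  5  5  5  5  5  5  6  7  8
 k  6  6  6  6  6  6  6  6  7  8
 e  7  7  7  7  7  7  7  7  7  8
 f  8  8  8  8  8  8  8  7  8  8
 k  9  9  9  9  9  9  9  8  8  9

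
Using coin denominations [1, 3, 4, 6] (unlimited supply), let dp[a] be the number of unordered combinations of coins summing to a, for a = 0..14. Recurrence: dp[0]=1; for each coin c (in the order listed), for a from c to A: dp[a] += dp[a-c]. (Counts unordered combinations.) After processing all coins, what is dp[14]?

after  coin     0     1     2     3     4     5     6     7     8     9    10    11    12    13    14
          1     1     1     1     1     1     1     1     1     1     1     1     1     1     1     1
          3     1     1     1     2     2     2     3     3     3     4     4     4     5     5     5
          4     1     1     1     2     3     3     4     5     6     7     8     9    11    12    13
          6     1     1     1     2     3     3     5     6     7     9    11    12    16    18    20

20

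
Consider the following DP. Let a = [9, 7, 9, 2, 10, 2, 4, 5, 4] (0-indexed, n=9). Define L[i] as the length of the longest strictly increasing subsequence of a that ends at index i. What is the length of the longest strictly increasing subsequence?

3

   i    0    1    2    3    4    5    6    7    8
a[i]    9    7    9    2   10    2    4    5    4
L[i]    1    1    2    1    3    1    2    3    2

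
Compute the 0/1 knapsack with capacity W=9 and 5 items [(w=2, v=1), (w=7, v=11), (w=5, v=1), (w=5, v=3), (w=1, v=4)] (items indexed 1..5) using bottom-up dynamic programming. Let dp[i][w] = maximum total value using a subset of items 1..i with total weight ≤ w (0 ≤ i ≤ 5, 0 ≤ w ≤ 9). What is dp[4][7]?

i\w   0   1   2   3   4   5   6   7   8   9
  0   0   0   0   0   0   0   0   0   0   0
  1   0   0   1   1   1   1   1   1   1   1
  2   0   0   1   1   1   1   1  11  11  12
  3   0   0   1   1   1   1   1  11  11  12
  4   0   0   1   1   1   3   3  11  11  12
  5   0   4   4   5   5   5   7  11  15  15

11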